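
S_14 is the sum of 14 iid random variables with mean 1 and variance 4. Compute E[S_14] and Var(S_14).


E[S_n] = n*mu = 14*1 = 14
Var(S_n) = n*sigma^2 = 14*4 = 56

E[S_14]=14, Var(S_14)=56


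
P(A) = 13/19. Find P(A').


P(A') = 1 - P(A) = 1 - 13/19 = 6/19

6/19


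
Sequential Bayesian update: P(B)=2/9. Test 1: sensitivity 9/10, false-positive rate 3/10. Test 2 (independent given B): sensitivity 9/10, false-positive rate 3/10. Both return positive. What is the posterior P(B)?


After test 1: P(+) = 9/10*2/9 + 3/10*7/9 = 13/30
P(B|+) = (1/5)/(13/30) = 6/13
After test 2 (use post1 as new prior): P(+) = 9/10*6/13 + 3/10*7/13 = 15/26
P(B|+,+) = (27/65)/(15/26) = 18/25

18/25


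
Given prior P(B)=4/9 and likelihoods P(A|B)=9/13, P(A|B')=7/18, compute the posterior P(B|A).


P(A) = P(A|B)P(B) + P(A|B')P(B') = 9/13*4/9 + 7/18*5/9 = 1103/2106
P(B|A) = P(A|B)P(B)/P(A) = (4/13)/(1103/2106) = 648/1103

648/1103


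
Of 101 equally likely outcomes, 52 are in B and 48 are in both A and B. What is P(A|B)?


P(A|B) = P(A∩B)/P(B) = (48/101)/(52/101) = 48/52 = 12/13

12/13


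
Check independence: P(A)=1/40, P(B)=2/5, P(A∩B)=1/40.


P(A)*P(B) = 1/40*2/5 = 1/100
P(A∩B) = 1/40 != 1/100, so not independent

No, A and B are not independent


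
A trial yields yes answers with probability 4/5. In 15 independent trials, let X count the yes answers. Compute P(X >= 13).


P(X>=13) = P(X=13) + P(X=14) + P(X=15)
= 1409286144/6103515625 + 805306368/6103515625 + 1073741824/30517578125
= 12146704384/30517578125

12146704384/30517578125


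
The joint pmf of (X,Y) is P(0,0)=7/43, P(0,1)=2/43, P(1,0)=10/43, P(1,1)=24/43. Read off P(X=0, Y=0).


Read from table: P(X=0, Y=0) = 7/43

7/43


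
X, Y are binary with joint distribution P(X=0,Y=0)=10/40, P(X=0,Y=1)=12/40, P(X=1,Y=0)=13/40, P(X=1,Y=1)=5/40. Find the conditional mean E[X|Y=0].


P(Y=0) = 23/40
E[X|Y=0] = (0*10 + 1*13)/23 = 13/23

13/23


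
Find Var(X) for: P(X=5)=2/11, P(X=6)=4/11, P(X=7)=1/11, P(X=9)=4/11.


E[X] = 7, E[X^2] = 567/11
Var(X) = E[X^2] - (E[X])^2 = 567/11 - (7)^2 = 28/11

28/11


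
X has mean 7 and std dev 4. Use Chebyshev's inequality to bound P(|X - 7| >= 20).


k = 20/4 = 5
Chebyshev: P(|X-mu| >= k*sigma) <= 1/k^2 = 1/5^2 = 1/25

1/25


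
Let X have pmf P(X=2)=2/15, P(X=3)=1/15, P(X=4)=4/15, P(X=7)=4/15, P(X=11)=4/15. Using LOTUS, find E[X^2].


E[X^2] = sum(g(x)*P(x))
= 4*2/15 + 9*1/15 + 16*4/15 + 49*4/15 + 121*4/15
= 761/15

761/15


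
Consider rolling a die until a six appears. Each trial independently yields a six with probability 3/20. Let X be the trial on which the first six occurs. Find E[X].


For geometric (trials until first success), E[X] = 1/p = 1/(3/20) = 20/3

20/3


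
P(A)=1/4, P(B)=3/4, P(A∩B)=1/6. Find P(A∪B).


P(A∪B) = P(A) + P(B) - P(A∩B)
= 1/4 + 3/4 - 1/6 = 5/6

5/6


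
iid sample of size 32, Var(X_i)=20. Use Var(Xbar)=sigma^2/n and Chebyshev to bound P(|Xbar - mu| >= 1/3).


Var(Xbar) = Var(X)/n = 20/32
Chebyshev: P(|Xbar-mu| >= 1/3) <= Var(Xbar)/(1/3)^2 = (5/8)/(1/9) = 45/8
Bound exceeds 1, so trivial bound: 1

1


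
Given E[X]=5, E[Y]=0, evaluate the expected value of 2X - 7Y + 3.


E[2X - 7Y + 3] = 2*E[X] - 7*E[Y] + 3
= (2)*(5) + (-7)*(0) + (3)
= 10 + 0 + 3 = 13

13


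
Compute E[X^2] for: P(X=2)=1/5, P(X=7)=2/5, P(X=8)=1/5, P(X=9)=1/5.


E[X^2] = sum(x^2 * P(x))
= 4*1/5 + 49*2/5 + 64*1/5 + 81*1/5
= 247/5

247/5


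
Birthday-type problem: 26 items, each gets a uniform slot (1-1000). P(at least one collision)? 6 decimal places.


P(all different) = prod((1000-i)/1000 for i=0..25) = 0.720508
P(at least one match) = 1 - 0.720508 = 0.279492

0.279492


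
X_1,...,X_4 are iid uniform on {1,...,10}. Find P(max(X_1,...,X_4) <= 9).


P(max <= 9) = P(all X_i <= 9) = (P(X_1 <= 9))^4
= (9/10)^4 = 6561/10000

6561/10000


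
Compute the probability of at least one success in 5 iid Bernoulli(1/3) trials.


P(at least one) = 1 - P(none)
P(none) = (1 - 1/3)^5 = (2/3)^5 = 32/243
P(at least one) = 1 - 32/243 = 211/243

211/243


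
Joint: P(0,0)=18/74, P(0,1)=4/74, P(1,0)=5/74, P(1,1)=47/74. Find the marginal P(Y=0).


P(Y=0) = P(0,0)+P(1,0) = 18/74 + 5/74 = 23/74

23/74


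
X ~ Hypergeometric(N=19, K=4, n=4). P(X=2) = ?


P(X=2) = C(4,2)*C(15,2) / C(19,4)
= 6*105 / 3876
= 630/3876 = 105/646

105/646


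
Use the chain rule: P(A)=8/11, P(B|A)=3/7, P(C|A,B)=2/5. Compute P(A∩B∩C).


P(A∩B∩C) = P(A) * P(B|A) * P(C|A∩B)
= 8/11 * 3/7 * 2/5
= 24/77 * 2/5 = 48/385

48/385


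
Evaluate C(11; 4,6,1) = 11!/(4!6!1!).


11! = 39916800
Denominator: 4!=24 * 6!=720 * 1!=1
Coefficient = 39916800 / 17280 = 2310

2310


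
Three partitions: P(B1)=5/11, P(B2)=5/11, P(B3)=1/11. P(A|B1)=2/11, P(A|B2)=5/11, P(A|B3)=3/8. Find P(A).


P(A) = P(A|B1)P(B1) + P(A|B2)P(B2) + P(A|B3)P(B3)
= 2/11*5/11 + 5/11*5/11 + 3/8*1/11
= 10/121 + 25/121 + 3/88 = 313/968

313/968


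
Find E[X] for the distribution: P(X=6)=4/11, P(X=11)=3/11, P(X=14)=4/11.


E[X] = sum(x * P(x))
= 6*4/11 + 11*3/11 + 14*4/11
= 113/11

113/11


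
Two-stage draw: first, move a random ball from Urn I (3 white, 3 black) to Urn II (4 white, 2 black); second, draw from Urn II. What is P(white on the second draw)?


P(transfer white) = 3/6 = 1/2; P(transfer black) = 1/2
If white transferred: Urn II has 5 white of 7, so P(white|white moved) = 5/7
If black transferred: Urn II has 4 white of 7, so P(white|black moved) = 4/7
By total probability: P(white) = 1/2*5/7 + 1/2*4/7 = 9/14

9/14


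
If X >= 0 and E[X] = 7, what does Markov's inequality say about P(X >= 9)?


Markov: P(X >= a) <= E[X]/a
P(X >= 9) <= 7/9

7/9


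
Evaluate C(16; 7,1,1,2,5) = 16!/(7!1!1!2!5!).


16! = 20922789888000
Denominator: 7!=5040 * 1!=1 * 1!=1 * 2!=2 * 5!=120
Coefficient = 20922789888000 / 1209600 = 17297280

17297280


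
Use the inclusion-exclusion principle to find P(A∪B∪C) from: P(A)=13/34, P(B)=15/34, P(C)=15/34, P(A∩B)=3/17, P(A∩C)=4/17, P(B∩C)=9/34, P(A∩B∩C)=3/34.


P(A∪B∪C) = P(A)+P(B)+P(C) - P(AB)-P(AC)-P(BC) + P(ABC)
= 13/34+15/34+15/34 - 3/17-4/17-9/34 + 3/34
= 23/34

23/34


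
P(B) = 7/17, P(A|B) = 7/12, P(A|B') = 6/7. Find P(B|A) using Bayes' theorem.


P(A) = P(A|B)P(B) + P(A|B')P(B') = 7/12*7/17 + 6/7*10/17 = 1063/1428
P(B|A) = P(A|B)P(B)/P(A) = (49/204)/(1063/1428) = 343/1063

343/1063


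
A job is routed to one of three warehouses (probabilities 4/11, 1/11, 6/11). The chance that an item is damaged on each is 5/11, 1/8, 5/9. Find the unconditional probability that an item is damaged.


P(A) = P(A|B1)P(B1) + P(A|B2)P(B2) + P(A|B3)P(B3)
= 5/11*4/11 + 1/8*1/11 + 5/9*6/11
= 20/121 + 1/88 + 10/33 = 1393/2904

1393/2904


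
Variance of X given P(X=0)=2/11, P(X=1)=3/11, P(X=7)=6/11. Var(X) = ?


E[X] = 45/11, E[X^2] = 27
Var(X) = E[X^2] - (E[X])^2 = 27 - (45/11)^2 = 1242/121

1242/121


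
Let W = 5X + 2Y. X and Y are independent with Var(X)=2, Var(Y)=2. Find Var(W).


Independence => Cov(X,Y)=0
Var(5X + 2Y) = 5^2*Var(X) + 2^2*Var(Y)
= 25*2 + 4*2 = 58

58


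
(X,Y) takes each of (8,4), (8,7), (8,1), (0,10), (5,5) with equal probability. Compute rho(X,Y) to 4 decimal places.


Cov(X,Y) = -7.1200, Var(X) = 9.7600, Var(Y) = 9.0400
rho = Cov/(sqrt(VarX)*sqrt(VarY)) = -0.7580

-0.7580


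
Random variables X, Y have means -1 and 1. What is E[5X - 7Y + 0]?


E[5X - 7Y + 0] = 5*E[X] - 7*E[Y] + 0
= (5)*(-1) + (-7)*(1) + (0)
= -5 - 7 + 0 = -12

-12


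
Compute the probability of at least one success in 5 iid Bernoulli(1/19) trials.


P(at least one) = 1 - P(none)
P(none) = (1 - 1/19)^5 = (18/19)^5 = 1889568/2476099
P(at least one) = 1 - 1889568/2476099 = 586531/2476099

586531/2476099


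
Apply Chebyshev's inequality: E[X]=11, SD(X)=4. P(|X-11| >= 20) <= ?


k = 20/4 = 5
Chebyshev: P(|X-mu| >= k*sigma) <= 1/k^2 = 1/5^2 = 1/25

1/25


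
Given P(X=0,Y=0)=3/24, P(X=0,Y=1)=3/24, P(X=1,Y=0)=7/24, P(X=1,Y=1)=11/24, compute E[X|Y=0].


P(Y=0) = 10/24
E[X|Y=0] = (0*3 + 1*7)/10 = 7/10

7/10


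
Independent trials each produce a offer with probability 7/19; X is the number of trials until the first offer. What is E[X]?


For geometric (trials until first success), E[X] = 1/p = 1/(7/19) = 19/7

19/7


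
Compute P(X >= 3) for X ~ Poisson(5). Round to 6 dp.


P(X>=3) = 1 - P(X<=2) = 1 - (e^(-5)*5^0/0! + e^(-5)*5^1/1! + e^(-5)*5^2/2!)
≈ 1 - (0.0067379470 + 0.0336897350 + 0.0842243375)
= 1 - 0.1246520195 = 0.8753479805
≈ 0.875348

0.875348


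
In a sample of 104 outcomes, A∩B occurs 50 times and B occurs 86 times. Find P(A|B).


P(A|B) = P(A∩B)/P(B) = (50/104)/(86/104) = 50/86 = 25/43

25/43


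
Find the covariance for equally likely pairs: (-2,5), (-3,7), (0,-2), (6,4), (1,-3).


E[X]=2/5, E[Y]=11/5, E[XY]=-2
Cov(X,Y) = E[XY] - E[X]E[Y] = -2 - 2/5*11/5 = -72/25

-72/25


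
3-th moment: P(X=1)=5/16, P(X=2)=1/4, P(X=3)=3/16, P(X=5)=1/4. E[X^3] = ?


E[X^3] = sum(x^3 * P(x))
= 1*5/16 + 8*1/4 + 27*3/16 + 125*1/4
= 309/8

309/8


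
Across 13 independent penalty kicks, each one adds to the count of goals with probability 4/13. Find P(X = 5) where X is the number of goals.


P(X=5) = C(13,5) * p^5 * (1-p)^8
= 1287 * 1024/371293 * 43046721/815730721
= 4363904388096/23298085122481

4363904388096/23298085122481


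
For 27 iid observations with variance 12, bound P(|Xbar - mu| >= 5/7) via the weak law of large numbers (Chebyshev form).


Var(Xbar) = Var(X)/n = 12/27
Chebyshev: P(|Xbar-mu| >= 5/7) <= Var(Xbar)/(5/7)^2 = (4/9)/(25/49) = 196/225

196/225


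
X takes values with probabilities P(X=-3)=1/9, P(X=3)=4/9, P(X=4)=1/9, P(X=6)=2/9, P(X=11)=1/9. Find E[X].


E[X] = sum(x * P(x))
= -3*1/9 + 3*4/9 + 4*1/9 + 6*2/9 + 11*1/9
= 4

4


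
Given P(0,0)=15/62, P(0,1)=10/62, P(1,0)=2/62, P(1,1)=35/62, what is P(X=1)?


P(X=1) = P(1,0)+P(1,1) = 2/62 + 35/62 = 37/62

37/62


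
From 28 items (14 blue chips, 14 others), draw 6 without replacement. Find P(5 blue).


P(X=5) = C(14,5)*C(14,1) / C(28,6)
= 2002*14 / 376740
= 28028/376740 = 77/1035

77/1035


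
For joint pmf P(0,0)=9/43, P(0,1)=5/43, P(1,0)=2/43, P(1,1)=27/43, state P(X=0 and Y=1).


Read from table: P(X=0, Y=1) = 5/43

5/43


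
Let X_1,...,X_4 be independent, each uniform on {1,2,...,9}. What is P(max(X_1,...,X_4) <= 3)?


P(max <= 3) = P(all X_i <= 3) = (P(X_1 <= 3))^4
= (3/9)^4 = (1/3)^4 = 1/81

1/81


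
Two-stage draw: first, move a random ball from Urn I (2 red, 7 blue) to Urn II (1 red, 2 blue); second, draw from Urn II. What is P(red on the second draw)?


P(transfer red) = 2/9; P(transfer blue) = 7/9
If red transferred: Urn II has 2 red of 4, so P(red|red moved) = 1/2
If blue transferred: Urn II has 1 red of 4, so P(red|blue moved) = 1/4
By total probability: P(red) = 2/9*1/2 + 7/9*1/4 = 11/36

11/36


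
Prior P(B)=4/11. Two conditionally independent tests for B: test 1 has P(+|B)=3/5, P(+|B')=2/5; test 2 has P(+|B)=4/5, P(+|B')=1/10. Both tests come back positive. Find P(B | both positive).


After test 1: P(+) = 3/5*4/11 + 2/5*7/11 = 26/55
P(B|+) = (12/55)/(26/55) = 6/13
After test 2 (use post1 as new prior): P(+) = 4/5*6/13 + 1/10*7/13 = 11/26
P(B|+,+) = (24/65)/(11/26) = 48/55

48/55


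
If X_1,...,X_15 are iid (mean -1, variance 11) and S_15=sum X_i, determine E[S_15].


E[S_n] = n*E[X_1] = 15*-1 = -15

-15


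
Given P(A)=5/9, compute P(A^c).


P(A') = 1 - P(A) = 1 - 5/9 = 4/9

4/9


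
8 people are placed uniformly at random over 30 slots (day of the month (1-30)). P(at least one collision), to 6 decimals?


P(all different) = prod((30-i)/30 for i=0..7) = 0.359686
P(at least one match) = 1 - 0.359686 = 0.640314

0.640314


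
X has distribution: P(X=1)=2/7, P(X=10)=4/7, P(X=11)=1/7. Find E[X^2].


E[X^2] = sum(g(x)*P(x))
= 1*2/7 + 100*4/7 + 121*1/7
= 523/7

523/7


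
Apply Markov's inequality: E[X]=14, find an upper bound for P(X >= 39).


Markov: P(X >= a) <= E[X]/a
P(X >= 39) <= 14/39

14/39


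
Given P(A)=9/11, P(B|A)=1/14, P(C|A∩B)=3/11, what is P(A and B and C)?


P(A∩B∩C) = P(A) * P(B|A) * P(C|A∩B)
= 9/11 * 1/14 * 3/11
= 9/154 * 3/11 = 27/1694

27/1694


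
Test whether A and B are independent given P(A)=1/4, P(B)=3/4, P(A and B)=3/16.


P(A)*P(B) = 1/4*3/4 = 3/16
P(A∩B) = 3/16, which equals P(A)P(B), so independent

Yes, A and B are independent


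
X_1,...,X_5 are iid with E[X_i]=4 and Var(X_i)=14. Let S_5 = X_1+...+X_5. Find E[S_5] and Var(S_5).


E[S_n] = n*mu = 5*4 = 20
Var(S_n) = n*sigma^2 = 5*14 = 70

E[S_5]=20, Var(S_5)=70


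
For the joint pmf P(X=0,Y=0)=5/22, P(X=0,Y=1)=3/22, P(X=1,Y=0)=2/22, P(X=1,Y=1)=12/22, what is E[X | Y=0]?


P(Y=0) = 7/22
E[X|Y=0] = (0*5 + 1*2)/7 = 2/7

2/7


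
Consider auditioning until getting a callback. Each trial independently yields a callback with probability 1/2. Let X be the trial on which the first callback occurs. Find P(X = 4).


P(X=4) = (1-p)^3 * p = (1/2)^3 * 1/2
= 1/8 * 1/2 = 1/16

1/16


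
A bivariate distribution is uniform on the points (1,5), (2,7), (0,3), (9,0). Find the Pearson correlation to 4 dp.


Cov(X,Y) = -6.5000, Var(X) = 12.5000, Var(Y) = 6.6875
rho = Cov/(sqrt(VarX)*sqrt(VarY)) = -0.7109

-0.7109


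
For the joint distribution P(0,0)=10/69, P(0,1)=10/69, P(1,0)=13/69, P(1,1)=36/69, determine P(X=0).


P(X=0) = P(0,0)+P(0,1) = 10/69 + 10/69 = 20/69

20/69


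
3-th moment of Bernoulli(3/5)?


For Bernoulli: X in {0,1}
E[X^3] = 0^3*(1-3/5) + 1^3*3/5 = 3/5

3/5


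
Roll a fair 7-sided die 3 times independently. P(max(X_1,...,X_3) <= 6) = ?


P(max <= 6) = P(all X_i <= 6) = (P(X_1 <= 6))^3
= (6/7)^3 = 216/343

216/343


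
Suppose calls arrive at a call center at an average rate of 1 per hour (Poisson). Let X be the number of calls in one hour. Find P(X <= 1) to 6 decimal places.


P(X<=1) = e^(-1)*1^0/0! + e^(-1)*1^1/1!
≈ 0.3678794412 + 0.3678794412
= 0.7357588824
≈ 0.735759

0.735759


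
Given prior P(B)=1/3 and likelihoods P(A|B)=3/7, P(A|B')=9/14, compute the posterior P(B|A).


P(A) = P(A|B)P(B) + P(A|B')P(B') = 3/7*1/3 + 9/14*2/3 = 4/7
P(B|A) = P(A|B)P(B)/P(A) = (1/7)/(4/7) = 1/4

1/4


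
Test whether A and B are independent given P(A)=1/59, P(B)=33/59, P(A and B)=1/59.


P(A)*P(B) = 1/59*33/59 = 33/3481
P(A∩B) = 1/59 != 33/3481, so not independent

No, A and B are not independent


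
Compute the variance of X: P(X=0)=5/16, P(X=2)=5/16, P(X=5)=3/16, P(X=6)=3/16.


E[X] = 43/16, E[X^2] = 203/16
Var(X) = E[X^2] - (E[X])^2 = 203/16 - (43/16)^2 = 1399/256

1399/256


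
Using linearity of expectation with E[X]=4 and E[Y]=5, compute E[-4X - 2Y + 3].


E[-4X - 2Y + 3] = -4*E[X] - 2*E[Y] + 3
= (-4)*(4) + (-2)*(5) + (3)
= -16 - 10 + 3 = -23

-23


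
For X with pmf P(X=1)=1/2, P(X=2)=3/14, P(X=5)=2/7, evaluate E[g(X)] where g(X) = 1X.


E[1X] = sum(g(x)*P(x))
= 1*1/2 + 2*3/14 + 5*2/7
= 33/14

33/14


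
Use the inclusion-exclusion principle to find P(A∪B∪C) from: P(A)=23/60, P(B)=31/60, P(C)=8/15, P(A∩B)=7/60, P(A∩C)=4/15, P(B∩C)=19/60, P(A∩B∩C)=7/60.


P(A∪B∪C) = P(A)+P(B)+P(C) - P(AB)-P(AC)-P(BC) + P(ABC)
= 23/60+31/60+8/15 - 7/60-4/15-19/60 + 7/60
= 17/20

17/20


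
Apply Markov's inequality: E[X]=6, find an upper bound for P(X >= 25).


Markov: P(X >= a) <= E[X]/a
P(X >= 25) <= 6/25

6/25


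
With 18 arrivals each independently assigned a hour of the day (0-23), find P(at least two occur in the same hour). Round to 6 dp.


P(all different) = prod((24-i)/24 for i=0..17) = 0.000123
P(at least one match) = 1 - 0.000123 = 0.999877

0.999877


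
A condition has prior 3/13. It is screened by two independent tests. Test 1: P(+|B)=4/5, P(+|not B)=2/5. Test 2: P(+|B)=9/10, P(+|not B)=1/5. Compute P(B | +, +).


After test 1: P(+) = 4/5*3/13 + 2/5*10/13 = 32/65
P(B|+) = (12/65)/(32/65) = 3/8
After test 2 (use post1 as new prior): P(+) = 9/10*3/8 + 1/5*5/8 = 37/80
P(B|+,+) = (27/80)/(37/80) = 27/37

27/37


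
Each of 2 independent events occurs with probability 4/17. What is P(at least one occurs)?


P(at least one) = 1 - P(none)
P(none) = (1 - 4/17)^2 = (13/17)^2 = 169/289
P(at least one) = 1 - 169/289 = 120/289

120/289


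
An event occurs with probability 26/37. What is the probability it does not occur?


P(A') = 1 - P(A) = 1 - 26/37 = 11/37

11/37


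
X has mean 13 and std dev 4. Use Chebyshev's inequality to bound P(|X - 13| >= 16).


k = 16/4 = 4
Chebyshev: P(|X-mu| >= k*sigma) <= 1/k^2 = 1/4^2 = 1/16

1/16


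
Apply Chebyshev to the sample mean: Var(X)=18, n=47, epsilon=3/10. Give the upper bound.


Var(Xbar) = Var(X)/n = 18/47
Chebyshev: P(|Xbar-mu| >= 3/10) <= Var(Xbar)/(3/10)^2 = (18/47)/(9/100) = 200/47
Bound exceeds 1, so trivial bound: 1

1


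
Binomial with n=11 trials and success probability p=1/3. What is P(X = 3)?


P(X=3) = C(11,3) * p^3 * (1-p)^8
= 165 * 1/27 * 256/6561
= 14080/59049

14080/59049


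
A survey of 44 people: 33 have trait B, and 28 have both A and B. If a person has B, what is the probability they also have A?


P(A|B) = P(A∩B)/P(B) = (28/44)/(33/44) = 28/33

28/33


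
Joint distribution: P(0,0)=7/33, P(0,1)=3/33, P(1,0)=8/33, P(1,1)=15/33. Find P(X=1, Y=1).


Read from table: P(X=1, Y=1) = 15/33 = 5/11

5/11


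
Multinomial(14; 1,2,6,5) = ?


14! = 87178291200
Denominator: 1!=1 * 2!=2 * 6!=720 * 5!=120
Coefficient = 87178291200 / 172800 = 504504

504504


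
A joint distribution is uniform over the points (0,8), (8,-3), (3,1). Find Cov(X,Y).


E[X]=11/3, E[Y]=2, E[XY]=-7
Cov(X,Y) = E[XY] - E[X]E[Y] = -7 - 11/3*2 = -43/3

-43/3


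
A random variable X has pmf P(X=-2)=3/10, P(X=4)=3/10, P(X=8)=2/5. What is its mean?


E[X] = sum(x * P(x))
= -2*3/10 + 4*3/10 + 8*2/5
= 19/5

19/5


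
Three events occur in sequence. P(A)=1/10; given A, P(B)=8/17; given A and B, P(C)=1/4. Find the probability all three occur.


P(A∩B∩C) = P(A) * P(B|A) * P(C|A∩B)
= 1/10 * 8/17 * 1/4
= 4/85 * 1/4 = 1/85

1/85


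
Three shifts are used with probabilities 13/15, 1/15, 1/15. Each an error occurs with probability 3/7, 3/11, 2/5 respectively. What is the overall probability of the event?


P(A) = P(A|B1)P(B1) + P(A|B2)P(B2) + P(A|B3)P(B3)
= 3/7*13/15 + 3/11*1/15 + 2/5*1/15
= 13/35 + 1/55 + 2/75 = 2404/5775

2404/5775


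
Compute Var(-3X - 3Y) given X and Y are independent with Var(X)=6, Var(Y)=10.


Independence => Cov(X,Y)=0
Var(-3X - 3Y) = (-3)^2*Var(X) + (-3)^2*Var(Y)
= 9*6 + 9*10 = 144

144


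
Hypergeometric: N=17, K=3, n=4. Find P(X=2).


P(X=2) = C(3,2)*C(14,2) / C(17,4)
= 3*91 / 2380
= 273/2380 = 39/340

39/340


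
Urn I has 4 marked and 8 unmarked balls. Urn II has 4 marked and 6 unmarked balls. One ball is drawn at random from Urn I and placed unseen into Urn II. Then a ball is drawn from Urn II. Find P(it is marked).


P(transfer marked) = 4/12 = 1/3; P(transfer unmarked) = 2/3
If marked transferred: Urn II has 5 marked of 11, so P(marked|marked moved) = 5/11
If unmarked transferred: Urn II has 4 marked of 11, so P(marked|unmarked moved) = 4/11
By total probability: P(marked) = 1/3*5/11 + 2/3*4/11 = 13/33

13/33


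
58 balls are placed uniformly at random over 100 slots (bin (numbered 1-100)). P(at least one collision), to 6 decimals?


P(all different) = prod((100-i)/100 for i=0..57) = 0.000000
P(at least one match) = 1 - 0.000000 = 1.000000

1.000000


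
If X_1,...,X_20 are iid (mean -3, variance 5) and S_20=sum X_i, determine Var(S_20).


By independence, Var(S_n) = n*Var(X_1) = 20*5 = 100

100


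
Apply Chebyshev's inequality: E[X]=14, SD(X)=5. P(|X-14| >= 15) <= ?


k = 15/5 = 3
Chebyshev: P(|X-mu| >= k*sigma) <= 1/k^2 = 1/3^2 = 1/9

1/9


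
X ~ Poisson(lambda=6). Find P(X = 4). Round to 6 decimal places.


P(X=4) = e^(-6) * 6^4 / 4!
≈ 0.002478752177 * 1296 / 24
≈ 0.133853

0.133853


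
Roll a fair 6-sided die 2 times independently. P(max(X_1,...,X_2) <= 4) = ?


P(max <= 4) = P(all X_i <= 4) = (P(X_1 <= 4))^2
= (4/6)^2 = (2/3)^2 = 4/9

4/9


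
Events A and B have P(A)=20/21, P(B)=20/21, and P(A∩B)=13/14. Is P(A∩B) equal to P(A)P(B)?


P(A)*P(B) = 20/21*20/21 = 400/441
P(A∩B) = 13/14 != 400/441, so not independent

No, A and B are not independent


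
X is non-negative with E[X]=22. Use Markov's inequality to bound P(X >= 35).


Markov: P(X >= a) <= E[X]/a
P(X >= 35) <= 22/35

22/35


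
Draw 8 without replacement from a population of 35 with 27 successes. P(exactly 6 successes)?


P(X=6) = C(27,6)*C(8,2) / C(35,8)
= 296010*28 / 23535820
= 8288280/23535820 = 5382/15283

5382/15283


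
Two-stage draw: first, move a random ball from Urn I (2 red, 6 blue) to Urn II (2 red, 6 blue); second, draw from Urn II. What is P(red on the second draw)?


P(transfer red) = 2/8 = 1/4; P(transfer blue) = 3/4
If red transferred: Urn II has 3 red of 9, so P(red|red moved) = 1/3
If blue transferred: Urn II has 2 red of 9, so P(red|blue moved) = 2/9
By total probability: P(red) = 1/4*1/3 + 3/4*2/9 = 1/4

1/4


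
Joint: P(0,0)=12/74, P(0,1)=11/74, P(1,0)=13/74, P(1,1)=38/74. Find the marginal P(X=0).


P(X=0) = P(0,0)+P(0,1) = 12/74 + 11/74 = 23/74

23/74


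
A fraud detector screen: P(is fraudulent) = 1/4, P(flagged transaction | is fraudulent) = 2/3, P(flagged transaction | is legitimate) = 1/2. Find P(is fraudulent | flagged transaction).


P(A) = P(A|B)P(B) + P(A|B')P(B') = 2/3*1/4 + 1/2*3/4 = 13/24
P(B|A) = P(A|B)P(B)/P(A) = (1/6)/(13/24) = 4/13

4/13


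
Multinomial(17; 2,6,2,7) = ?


17! = 355687428096000
Denominator: 2!=2 * 6!=720 * 2!=2 * 7!=5040
Coefficient = 355687428096000 / 14515200 = 24504480

24504480


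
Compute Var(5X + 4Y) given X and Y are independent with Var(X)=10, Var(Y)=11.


Independence => Cov(X,Y)=0
Var(5X + 4Y) = 5^2*Var(X) + 4^2*Var(Y)
= 25*10 + 16*11 = 426

426


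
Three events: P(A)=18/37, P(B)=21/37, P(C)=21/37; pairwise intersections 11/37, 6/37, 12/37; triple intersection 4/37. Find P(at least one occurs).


P(A∪B∪C) = P(A)+P(B)+P(C) - P(AB)-P(AC)-P(BC) + P(ABC)
= 18/37+21/37+21/37 - 11/37-6/37-12/37 + 4/37
= 35/37

35/37


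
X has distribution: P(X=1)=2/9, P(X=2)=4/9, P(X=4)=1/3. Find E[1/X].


E[1/X] = sum(g(x)*P(x))
= 1*2/9 + 1/2*4/9 + 1/4*1/3
= 19/36

19/36


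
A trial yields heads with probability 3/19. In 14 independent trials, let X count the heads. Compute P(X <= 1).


P(X<=1) = P(X=0) + P(X=1)
= 72057594037927936/799006685782884121 + 189151184349560832/799006685782884121
= 261208778387488768/799006685782884121

261208778387488768/799006685782884121


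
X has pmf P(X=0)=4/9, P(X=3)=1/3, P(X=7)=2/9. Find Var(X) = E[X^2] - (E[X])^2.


E[X] = 23/9, E[X^2] = 125/9
Var(X) = E[X^2] - (E[X])^2 = 125/9 - (23/9)^2 = 596/81

596/81


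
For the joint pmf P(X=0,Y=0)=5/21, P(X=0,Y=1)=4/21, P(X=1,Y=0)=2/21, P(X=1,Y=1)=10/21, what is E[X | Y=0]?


P(Y=0) = 7/21
E[X|Y=0] = (0*5 + 1*2)/7 = 2/7

2/7


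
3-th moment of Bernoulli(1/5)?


For Bernoulli: X in {0,1}
E[X^3] = 0^3*(1-1/5) + 1^3*1/5 = 1/5

1/5


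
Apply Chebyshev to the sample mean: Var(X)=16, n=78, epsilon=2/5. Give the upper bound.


Var(Xbar) = Var(X)/n = 16/78
Chebyshev: P(|Xbar-mu| >= 2/5) <= Var(Xbar)/(2/5)^2 = (8/39)/(4/25) = 50/39
Bound exceeds 1, so trivial bound: 1

1


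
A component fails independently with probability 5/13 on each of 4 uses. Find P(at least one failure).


P(at least one) = 1 - P(none)
P(none) = (1 - 5/13)^4 = (8/13)^4 = 4096/28561
P(at least one) = 1 - 4096/28561 = 24465/28561

24465/28561


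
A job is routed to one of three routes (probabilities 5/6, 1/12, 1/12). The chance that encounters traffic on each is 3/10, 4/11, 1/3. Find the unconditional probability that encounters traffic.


P(A) = P(A|B1)P(B1) + P(A|B2)P(B2) + P(A|B3)P(B3)
= 3/10*5/6 + 4/11*1/12 + 1/3*1/12
= 1/4 + 1/33 + 1/36 = 61/198

61/198


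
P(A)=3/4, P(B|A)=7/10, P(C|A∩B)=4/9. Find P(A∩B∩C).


P(A∩B∩C) = P(A) * P(B|A) * P(C|A∩B)
= 3/4 * 7/10 * 4/9
= 21/40 * 4/9 = 7/30

7/30


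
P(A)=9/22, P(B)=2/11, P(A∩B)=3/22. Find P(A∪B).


P(A∪B) = P(A) + P(B) - P(A∩B)
= 9/22 + 2/11 - 3/22 = 5/11

5/11


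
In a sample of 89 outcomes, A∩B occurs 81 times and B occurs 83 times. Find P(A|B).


P(A|B) = P(A∩B)/P(B) = (81/89)/(83/89) = 81/83

81/83


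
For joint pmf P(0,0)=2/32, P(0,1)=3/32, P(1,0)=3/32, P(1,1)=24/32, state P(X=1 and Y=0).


Read from table: P(X=1, Y=0) = 3/32

3/32


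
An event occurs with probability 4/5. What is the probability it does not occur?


P(A') = 1 - P(A) = 1 - 4/5 = 1/5

1/5


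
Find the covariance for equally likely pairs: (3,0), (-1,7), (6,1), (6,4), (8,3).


E[X]=22/5, E[Y]=3, E[XY]=47/5
Cov(X,Y) = E[XY] - E[X]E[Y] = 47/5 - 22/5*3 = -19/5

-19/5


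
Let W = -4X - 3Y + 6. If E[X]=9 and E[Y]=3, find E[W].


E[-4X - 3Y + 6] = -4*E[X] - 3*E[Y] + 6
= (-4)*(9) + (-3)*(3) + (6)
= -36 - 9 + 6 = -39

-39


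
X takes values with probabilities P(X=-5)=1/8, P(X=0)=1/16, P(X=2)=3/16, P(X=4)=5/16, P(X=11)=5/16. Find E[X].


E[X] = sum(x * P(x))
= -5*1/8 + 0*1/16 + 2*3/16 + 4*5/16 + 11*5/16
= 71/16

71/16


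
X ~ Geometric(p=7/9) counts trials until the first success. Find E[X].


For geometric (trials until first success), E[X] = 1/p = 1/(7/9) = 9/7

9/7


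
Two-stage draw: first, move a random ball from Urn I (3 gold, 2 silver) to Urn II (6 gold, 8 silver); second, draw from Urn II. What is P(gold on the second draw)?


P(transfer gold) = 3/5; P(transfer silver) = 2/5
If gold transferred: Urn II has 7 gold of 15, so P(gold|gold moved) = 7/15
If silver transferred: Urn II has 6 gold of 15, so P(gold|silver moved) = 2/5
By total probability: P(gold) = 3/5*7/15 + 2/5*2/5 = 11/25

11/25


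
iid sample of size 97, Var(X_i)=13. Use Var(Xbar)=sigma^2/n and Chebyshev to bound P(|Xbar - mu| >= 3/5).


Var(Xbar) = Var(X)/n = 13/97
Chebyshev: P(|Xbar-mu| >= 3/5) <= Var(Xbar)/(3/5)^2 = (13/97)/(9/25) = 325/873

325/873


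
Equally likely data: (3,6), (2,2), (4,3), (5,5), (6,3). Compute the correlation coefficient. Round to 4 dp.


Cov(X,Y) = 0.2000, Var(X) = 2.0000, Var(Y) = 2.1600
rho = Cov/(sqrt(VarX)*sqrt(VarY)) = 0.0962

0.0962


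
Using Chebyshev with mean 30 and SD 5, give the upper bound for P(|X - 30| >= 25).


k = 25/5 = 5
Chebyshev: P(|X-mu| >= k*sigma) <= 1/k^2 = 1/5^2 = 1/25

1/25


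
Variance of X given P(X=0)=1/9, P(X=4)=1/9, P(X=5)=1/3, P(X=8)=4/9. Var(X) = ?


E[X] = 17/3, E[X^2] = 347/9
Var(X) = E[X^2] - (E[X])^2 = 347/9 - (17/3)^2 = 58/9

58/9


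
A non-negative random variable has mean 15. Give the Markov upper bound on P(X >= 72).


Markov: P(X >= a) <= E[X]/a
P(X >= 72) <= 15/72 = 5/24

5/24


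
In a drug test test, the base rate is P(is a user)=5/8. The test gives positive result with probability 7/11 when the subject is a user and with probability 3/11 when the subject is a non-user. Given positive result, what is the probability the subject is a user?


P(A) = P(A|B)P(B) + P(A|B')P(B') = 7/11*5/8 + 3/11*3/8 = 1/2
P(B|A) = P(A|B)P(B)/P(A) = (35/88)/(1/2) = 35/44

35/44


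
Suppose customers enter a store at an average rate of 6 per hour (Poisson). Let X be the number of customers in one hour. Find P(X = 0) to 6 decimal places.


P(X=0) = e^(-6) * 6^0 / 0!
≈ 0.002478752177 * 1 / 1
≈ 0.002479

0.002479


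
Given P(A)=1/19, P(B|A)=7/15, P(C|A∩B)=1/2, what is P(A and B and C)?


P(A∩B∩C) = P(A) * P(B|A) * P(C|A∩B)
= 1/19 * 7/15 * 1/2
= 7/285 * 1/2 = 7/570

7/570


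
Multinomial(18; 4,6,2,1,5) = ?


18! = 6402373705728000
Denominator: 4!=24 * 6!=720 * 2!=2 * 1!=1 * 5!=120
Coefficient = 6402373705728000 / 4147200 = 1543782240

1543782240


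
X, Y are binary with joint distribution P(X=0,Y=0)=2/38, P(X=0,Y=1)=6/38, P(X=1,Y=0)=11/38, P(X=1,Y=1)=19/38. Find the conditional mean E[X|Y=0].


P(Y=0) = 13/38
E[X|Y=0] = (0*2 + 1*11)/13 = 11/13

11/13


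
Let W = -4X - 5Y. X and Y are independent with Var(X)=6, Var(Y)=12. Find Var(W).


Independence => Cov(X,Y)=0
Var(-4X - 5Y) = (-4)^2*Var(X) + (-5)^2*Var(Y)
= 16*6 + 25*12 = 396

396


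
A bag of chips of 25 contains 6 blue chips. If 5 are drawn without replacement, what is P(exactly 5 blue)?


P(X=5) = C(6,5)*C(19,0) / C(25,5)
= 6*1 / 53130
= 6/53130 = 1/8855

1/8855


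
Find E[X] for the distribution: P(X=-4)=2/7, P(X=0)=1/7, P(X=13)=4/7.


E[X] = sum(x * P(x))
= -4*2/7 + 0*1/7 + 13*4/7
= 44/7

44/7


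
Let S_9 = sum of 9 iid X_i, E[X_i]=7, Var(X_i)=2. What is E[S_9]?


E[S_n] = n*E[X_1] = 9*7 = 63

63


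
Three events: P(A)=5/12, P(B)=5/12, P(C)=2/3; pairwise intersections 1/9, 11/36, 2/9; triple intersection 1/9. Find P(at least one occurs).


P(A∪B∪C) = P(A)+P(B)+P(C) - P(AB)-P(AC)-P(BC) + P(ABC)
= 5/12+5/12+2/3 - 1/9-11/36-2/9 + 1/9
= 35/36

35/36


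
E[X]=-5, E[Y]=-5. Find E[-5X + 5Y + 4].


E[-5X + 5Y + 4] = -5*E[X] + 5*E[Y] + 4
= (-5)*(-5) + (5)*(-5) + (4)
= 25 - 25 + 4 = 4

4


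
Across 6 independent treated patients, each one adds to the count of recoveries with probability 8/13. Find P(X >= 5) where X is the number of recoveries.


P(X>=5) = P(X=5) + P(X=6)
= 983040/4826809 + 262144/4826809
= 1245184/4826809

1245184/4826809


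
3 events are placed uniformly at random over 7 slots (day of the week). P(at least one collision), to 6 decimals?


P(all different) = prod((7-i)/7 for i=0..2) = 0.612245
P(at least one match) = 1 - 0.612245 = 0.387755

0.387755


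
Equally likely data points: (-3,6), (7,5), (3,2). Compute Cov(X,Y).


E[X]=7/3, E[Y]=13/3, E[XY]=23/3
Cov(X,Y) = E[XY] - E[X]E[Y] = 23/3 - 7/3*13/3 = -22/9

-22/9


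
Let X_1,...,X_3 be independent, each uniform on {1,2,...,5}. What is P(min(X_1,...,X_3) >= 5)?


P(min >= 5) = P(all X_i >= 5) = (P(X_1 >= 5))^3
= (1/5)^3 = 1/125

1/125


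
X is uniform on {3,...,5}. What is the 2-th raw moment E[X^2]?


E[X^2] = (1/3) * sum(x^2 for x=3..5)
= 50/3

50/3


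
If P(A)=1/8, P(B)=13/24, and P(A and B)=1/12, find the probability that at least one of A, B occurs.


P(A∪B) = P(A) + P(B) - P(A∩B)
= 1/8 + 13/24 - 1/12 = 7/12

7/12


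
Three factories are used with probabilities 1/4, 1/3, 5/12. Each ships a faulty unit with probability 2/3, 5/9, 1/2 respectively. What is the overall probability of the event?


P(A) = P(A|B1)P(B1) + P(A|B2)P(B2) + P(A|B3)P(B3)
= 2/3*1/4 + 5/9*1/3 + 1/2*5/12
= 1/6 + 5/27 + 5/24 = 121/216

121/216


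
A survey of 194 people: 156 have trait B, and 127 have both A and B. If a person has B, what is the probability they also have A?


P(A|B) = P(A∩B)/P(B) = (127/194)/(156/194) = 127/156

127/156


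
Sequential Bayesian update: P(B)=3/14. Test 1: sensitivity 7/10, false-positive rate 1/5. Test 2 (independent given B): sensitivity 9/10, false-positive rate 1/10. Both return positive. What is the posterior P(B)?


After test 1: P(+) = 7/10*3/14 + 1/5*11/14 = 43/140
P(B|+) = (3/20)/(43/140) = 21/43
After test 2 (use post1 as new prior): P(+) = 9/10*21/43 + 1/10*22/43 = 211/430
P(B|+,+) = (189/430)/(211/430) = 189/211

189/211


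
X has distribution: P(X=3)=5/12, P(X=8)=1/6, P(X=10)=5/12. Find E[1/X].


E[1/X] = sum(g(x)*P(x))
= 1/3*5/12 + 1/8*1/6 + 1/10*5/12
= 29/144

29/144


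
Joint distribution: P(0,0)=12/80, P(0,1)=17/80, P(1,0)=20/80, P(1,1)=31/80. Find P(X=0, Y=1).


Read from table: P(X=0, Y=1) = 17/80

17/80


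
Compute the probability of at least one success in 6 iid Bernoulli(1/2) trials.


P(at least one) = 1 - P(none)
P(none) = (1 - 1/2)^6 = (1/2)^6 = 1/64
P(at least one) = 1 - 1/64 = 63/64

63/64


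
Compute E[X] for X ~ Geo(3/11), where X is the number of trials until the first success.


For geometric (trials until first success), E[X] = 1/p = 1/(3/11) = 11/3

11/3


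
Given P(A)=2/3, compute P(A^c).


P(A') = 1 - P(A) = 1 - 2/3 = 1/3

1/3


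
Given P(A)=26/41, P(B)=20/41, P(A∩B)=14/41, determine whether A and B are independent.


P(A)*P(B) = 26/41*20/41 = 520/1681
P(A∩B) = 14/41 != 520/1681, so not independent

No, A and B are not independent


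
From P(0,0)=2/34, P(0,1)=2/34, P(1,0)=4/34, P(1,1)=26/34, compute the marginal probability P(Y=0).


P(Y=0) = P(0,0)+P(1,0) = 2/34 + 4/34 = 6/34 = 3/17

3/17


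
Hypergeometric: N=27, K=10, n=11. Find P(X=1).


P(X=1) = C(10,1)*C(17,10) / C(27,11)
= 10*19448 / 13037895
= 194480/13037895 = 176/11799

176/11799


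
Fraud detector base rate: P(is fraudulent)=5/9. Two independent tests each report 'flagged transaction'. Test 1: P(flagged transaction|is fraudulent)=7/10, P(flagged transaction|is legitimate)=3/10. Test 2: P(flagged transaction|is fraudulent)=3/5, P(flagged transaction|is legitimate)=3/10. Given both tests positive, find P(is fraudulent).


After test 1: P(+) = 7/10*5/9 + 3/10*4/9 = 47/90
P(B|+) = (7/18)/(47/90) = 35/47
After test 2 (use post1 as new prior): P(+) = 3/5*35/47 + 3/10*12/47 = 123/235
P(B|+,+) = (21/47)/(123/235) = 35/41

35/41


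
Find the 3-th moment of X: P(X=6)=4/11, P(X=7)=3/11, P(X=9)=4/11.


E[X^3] = sum(x^3 * P(x))
= 216*4/11 + 343*3/11 + 729*4/11
= 4809/11

4809/11


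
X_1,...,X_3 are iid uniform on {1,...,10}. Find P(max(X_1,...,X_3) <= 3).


P(max <= 3) = P(all X_i <= 3) = (P(X_1 <= 3))^3
= (3/10)^3 = 27/1000

27/1000


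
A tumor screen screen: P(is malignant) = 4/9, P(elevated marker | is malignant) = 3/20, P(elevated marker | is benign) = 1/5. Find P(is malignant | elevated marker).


P(A) = P(A|B)P(B) + P(A|B')P(B') = 3/20*4/9 + 1/5*5/9 = 8/45
P(B|A) = P(A|B)P(B)/P(A) = (1/15)/(8/45) = 3/8

3/8


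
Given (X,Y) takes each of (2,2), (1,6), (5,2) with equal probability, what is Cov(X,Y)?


E[X]=8/3, E[Y]=10/3, E[XY]=20/3
Cov(X,Y) = E[XY] - E[X]E[Y] = 20/3 - 8/3*10/3 = -20/9

-20/9


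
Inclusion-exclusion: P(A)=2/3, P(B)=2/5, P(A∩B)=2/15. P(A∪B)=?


P(A∪B) = P(A) + P(B) - P(A∩B)
= 2/3 + 2/5 - 2/15 = 14/15

14/15


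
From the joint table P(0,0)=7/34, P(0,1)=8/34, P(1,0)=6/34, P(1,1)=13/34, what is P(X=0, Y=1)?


Read from table: P(X=0, Y=1) = 8/34 = 4/17

4/17


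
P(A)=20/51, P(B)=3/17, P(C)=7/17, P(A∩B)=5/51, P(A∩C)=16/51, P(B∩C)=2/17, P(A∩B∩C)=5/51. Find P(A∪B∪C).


P(A∪B∪C) = P(A)+P(B)+P(C) - P(AB)-P(AC)-P(BC) + P(ABC)
= 20/51+3/17+7/17 - 5/51-16/51-2/17 + 5/51
= 28/51

28/51


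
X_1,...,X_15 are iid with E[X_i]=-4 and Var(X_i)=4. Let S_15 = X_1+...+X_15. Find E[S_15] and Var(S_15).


E[S_n] = n*mu = 15*-4 = -60
Var(S_n) = n*sigma^2 = 15*4 = 60

E[S_15]=-60, Var(S_15)=60


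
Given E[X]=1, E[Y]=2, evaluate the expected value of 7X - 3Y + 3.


E[7X - 3Y + 3] = 7*E[X] - 3*E[Y] + 3
= (7)*(1) + (-3)*(2) + (3)
= 7 - 6 + 3 = 4

4


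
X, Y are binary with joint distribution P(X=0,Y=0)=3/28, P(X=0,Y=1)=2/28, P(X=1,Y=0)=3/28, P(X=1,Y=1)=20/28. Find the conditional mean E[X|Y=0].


P(Y=0) = 6/28
E[X|Y=0] = (0*3 + 1*3)/6 = 3/6 = 1/2

1/2


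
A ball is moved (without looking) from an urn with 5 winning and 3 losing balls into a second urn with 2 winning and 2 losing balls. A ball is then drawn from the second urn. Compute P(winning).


P(transfer winning) = 5/8; P(transfer losing) = 3/8
If winning transferred: Urn II has 3 winning of 5, so P(winning|winning moved) = 3/5
If losing transferred: Urn II has 2 winning of 5, so P(winning|losing moved) = 2/5
By total probability: P(winning) = 5/8*3/5 + 3/8*2/5 = 21/40

21/40


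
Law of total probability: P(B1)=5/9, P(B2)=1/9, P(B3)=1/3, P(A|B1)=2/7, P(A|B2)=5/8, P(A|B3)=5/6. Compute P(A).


P(A) = P(A|B1)P(B1) + P(A|B2)P(B2) + P(A|B3)P(B3)
= 2/7*5/9 + 5/8*1/9 + 5/6*1/3
= 10/63 + 5/72 + 5/18 = 85/168

85/168


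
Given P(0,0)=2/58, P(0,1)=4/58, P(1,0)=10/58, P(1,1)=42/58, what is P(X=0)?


P(X=0) = P(0,0)+P(0,1) = 2/58 + 4/58 = 6/58 = 3/29

3/29


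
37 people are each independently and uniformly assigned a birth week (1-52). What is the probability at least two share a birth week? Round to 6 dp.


P(all different) = prod((52-i)/52 for i=0..36) = 0.000000
P(at least one match) = 1 - 0.000000 = 1.000000

1.000000


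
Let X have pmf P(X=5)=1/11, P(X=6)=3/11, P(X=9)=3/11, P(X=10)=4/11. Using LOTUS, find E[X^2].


E[X^2] = sum(g(x)*P(x))
= 25*1/11 + 36*3/11 + 81*3/11 + 100*4/11
= 776/11

776/11


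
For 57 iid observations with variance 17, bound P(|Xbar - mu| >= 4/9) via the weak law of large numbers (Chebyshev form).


Var(Xbar) = Var(X)/n = 17/57
Chebyshev: P(|Xbar-mu| >= 4/9) <= Var(Xbar)/(4/9)^2 = (17/57)/(16/81) = 459/304
Bound exceeds 1, so trivial bound: 1

1


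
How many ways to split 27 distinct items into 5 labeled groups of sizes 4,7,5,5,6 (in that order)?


27! = 10888869450418352160768000000
Denominator: 4!=24 * 7!=5040 * 5!=120 * 5!=120 * 6!=720
Coefficient = 10888869450418352160768000000 / 1254113280000 = 8682524636385600

8682524636385600


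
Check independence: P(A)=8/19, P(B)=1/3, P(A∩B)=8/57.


P(A)*P(B) = 8/19*1/3 = 8/57
P(A∩B) = 8/57, which equals P(A)P(B), so independent

Yes, A and B are independent


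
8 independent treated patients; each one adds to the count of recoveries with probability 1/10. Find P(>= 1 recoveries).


P(at least one) = 1 - P(none)
P(none) = (1 - 1/10)^8 = (9/10)^8 = 43046721/100000000
P(at least one) = 1 - 43046721/100000000 = 56953279/100000000

56953279/100000000


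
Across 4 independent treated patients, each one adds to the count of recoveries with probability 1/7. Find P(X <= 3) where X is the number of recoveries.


P(X<=3) = P(X=0) + P(X=1) + P(X=2) + P(X=3)
= 1296/2401 + 864/2401 + 216/2401 + 24/2401
= 2400/2401

2400/2401


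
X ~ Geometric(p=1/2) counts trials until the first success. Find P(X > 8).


P(X > 8) = P(first 8 trials all fail) = (1-p)^8 = (1/2)^8 = 1/256

1/256


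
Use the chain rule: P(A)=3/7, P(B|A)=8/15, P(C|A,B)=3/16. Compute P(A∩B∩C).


P(A∩B∩C) = P(A) * P(B|A) * P(C|A∩B)
= 3/7 * 8/15 * 3/16
= 8/35 * 3/16 = 3/70

3/70


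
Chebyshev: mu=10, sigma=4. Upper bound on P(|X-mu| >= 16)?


k = 16/4 = 4
Chebyshev: P(|X-mu| >= k*sigma) <= 1/k^2 = 1/4^2 = 1/16

1/16


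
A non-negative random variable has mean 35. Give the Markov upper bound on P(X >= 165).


Markov: P(X >= a) <= E[X]/a
P(X >= 165) <= 35/165 = 7/33

7/33


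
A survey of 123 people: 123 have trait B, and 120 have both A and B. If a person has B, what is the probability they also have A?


P(A|B) = P(A∩B)/P(B) = (120/123)/(123/123) = 120/123 = 40/41

40/41


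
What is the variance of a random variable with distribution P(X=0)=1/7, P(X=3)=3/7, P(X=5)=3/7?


E[X] = 24/7, E[X^2] = 102/7
Var(X) = E[X^2] - (E[X])^2 = 102/7 - (24/7)^2 = 138/49

138/49


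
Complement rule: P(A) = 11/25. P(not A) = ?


P(A') = 1 - P(A) = 1 - 11/25 = 14/25

14/25


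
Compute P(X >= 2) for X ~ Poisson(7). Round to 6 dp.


P(X>=2) = 1 - P(X<=1) = 1 - (e^(-7)*7^0/0! + e^(-7)*7^1/1!)
≈ 1 - (0.0009118820 + 0.0063831738)
= 1 - 0.0072950558 = 0.9927049442
≈ 0.992705

0.992705


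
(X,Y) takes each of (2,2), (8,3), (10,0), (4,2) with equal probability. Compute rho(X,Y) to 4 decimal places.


Cov(X,Y) = -1.5000, Var(X) = 10.0000, Var(Y) = 1.1875
rho = Cov/(sqrt(VarX)*sqrt(VarY)) = -0.4353

-0.4353


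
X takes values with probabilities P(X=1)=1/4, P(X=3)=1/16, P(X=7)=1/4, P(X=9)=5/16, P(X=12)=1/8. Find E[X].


E[X] = sum(x * P(x))
= 1*1/4 + 3*1/16 + 7*1/4 + 9*5/16 + 12*1/8
= 13/2

13/2


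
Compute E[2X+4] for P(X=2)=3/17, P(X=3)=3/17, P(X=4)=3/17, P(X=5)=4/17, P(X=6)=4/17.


E[2X+4] = sum(g(x)*P(x))
= 8*3/17 + 10*3/17 + 12*3/17 + 14*4/17 + 16*4/17
= 210/17

210/17
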